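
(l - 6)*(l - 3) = l^2 - 9*l + 18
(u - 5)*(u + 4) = u^2 - u - 20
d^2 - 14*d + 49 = (d - 7)^2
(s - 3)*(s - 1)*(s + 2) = s^3 - 2*s^2 - 5*s + 6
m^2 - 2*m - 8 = (m - 4)*(m + 2)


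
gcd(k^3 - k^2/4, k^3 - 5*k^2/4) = k^2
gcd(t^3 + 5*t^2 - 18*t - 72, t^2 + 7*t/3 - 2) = t + 3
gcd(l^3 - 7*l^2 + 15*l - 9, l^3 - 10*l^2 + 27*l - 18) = l^2 - 4*l + 3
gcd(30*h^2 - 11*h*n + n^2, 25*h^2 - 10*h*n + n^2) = 5*h - n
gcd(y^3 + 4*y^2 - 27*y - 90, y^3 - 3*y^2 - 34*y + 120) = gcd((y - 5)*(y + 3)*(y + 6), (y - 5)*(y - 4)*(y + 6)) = y^2 + y - 30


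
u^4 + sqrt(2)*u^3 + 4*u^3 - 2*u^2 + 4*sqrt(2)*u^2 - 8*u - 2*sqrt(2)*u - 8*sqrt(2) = (u + 4)*(u - sqrt(2))*(u + sqrt(2))^2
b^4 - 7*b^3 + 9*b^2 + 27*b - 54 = (b - 3)^3*(b + 2)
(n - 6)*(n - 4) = n^2 - 10*n + 24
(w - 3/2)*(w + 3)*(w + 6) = w^3 + 15*w^2/2 + 9*w/2 - 27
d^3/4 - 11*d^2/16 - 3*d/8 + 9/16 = (d/4 + 1/4)*(d - 3)*(d - 3/4)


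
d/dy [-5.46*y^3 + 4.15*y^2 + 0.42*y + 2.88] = -16.38*y^2 + 8.3*y + 0.42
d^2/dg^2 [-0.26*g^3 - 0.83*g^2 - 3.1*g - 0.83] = -1.56*g - 1.66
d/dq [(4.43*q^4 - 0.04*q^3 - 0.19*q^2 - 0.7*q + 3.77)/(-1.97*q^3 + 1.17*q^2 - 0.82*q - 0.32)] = (-8.7271*q^6 + 10.3662*q^5 - 11.3189*q^4 - 8.3628*q^3 + 23.2939*q^2 - 8.7002*q + 3.3154)/(3.8809*q^6 - 4.6098*q^5 + 4.5997*q^4 - 0.658*q^3 - 0.0764000000000001*q^2 + 0.5248*q + 0.1024)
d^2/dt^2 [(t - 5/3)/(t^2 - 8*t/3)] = 2*(27*t^3 - 135*t^2 + 360*t - 320)/(t^3*(27*t^3 - 216*t^2 + 576*t - 512))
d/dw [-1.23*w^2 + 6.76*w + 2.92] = 6.76 - 2.46*w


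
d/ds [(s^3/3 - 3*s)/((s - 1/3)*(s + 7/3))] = 9*(3*s^4 + 12*s^3 + 20*s^2 + 21)/(81*s^4 + 324*s^3 + 198*s^2 - 252*s + 49)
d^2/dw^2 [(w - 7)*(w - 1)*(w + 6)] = 6*w - 4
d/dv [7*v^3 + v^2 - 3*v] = 21*v^2 + 2*v - 3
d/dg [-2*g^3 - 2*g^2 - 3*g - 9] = -6*g^2 - 4*g - 3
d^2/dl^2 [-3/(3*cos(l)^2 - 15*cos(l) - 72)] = (-4*sin(l)^4 + 123*sin(l)^2 + 405*cos(l)/4 + 15*cos(3*l)/4 - 21)/(sin(l)^2 + 5*cos(l) + 23)^3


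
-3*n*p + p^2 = p*(-3*n + p)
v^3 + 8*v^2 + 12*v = v*(v + 2)*(v + 6)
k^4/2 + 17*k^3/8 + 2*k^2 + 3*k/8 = k*(k/2 + 1/2)*(k + 1/4)*(k + 3)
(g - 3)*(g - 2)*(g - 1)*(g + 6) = g^4 - 25*g^2 + 60*g - 36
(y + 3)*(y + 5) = y^2 + 8*y + 15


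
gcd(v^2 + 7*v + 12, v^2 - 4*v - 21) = v + 3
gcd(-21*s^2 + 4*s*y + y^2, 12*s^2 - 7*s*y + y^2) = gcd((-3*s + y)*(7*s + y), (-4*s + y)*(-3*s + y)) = -3*s + y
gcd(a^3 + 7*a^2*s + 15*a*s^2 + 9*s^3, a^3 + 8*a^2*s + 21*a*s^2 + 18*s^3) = a^2 + 6*a*s + 9*s^2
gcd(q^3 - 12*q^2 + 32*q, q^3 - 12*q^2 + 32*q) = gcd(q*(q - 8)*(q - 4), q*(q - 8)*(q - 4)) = q^3 - 12*q^2 + 32*q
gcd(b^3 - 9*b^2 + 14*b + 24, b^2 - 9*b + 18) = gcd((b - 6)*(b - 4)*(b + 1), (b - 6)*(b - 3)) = b - 6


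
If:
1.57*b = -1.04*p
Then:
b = -0.662420382165605*p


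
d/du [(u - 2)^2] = 2*u - 4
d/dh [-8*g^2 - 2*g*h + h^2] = -2*g + 2*h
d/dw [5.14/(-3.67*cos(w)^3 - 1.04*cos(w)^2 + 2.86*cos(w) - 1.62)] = (-56.5914*cos(w)^2 - 10.6912*cos(w) + 14.7004)*sin(w)/(3.67*cos(w)^3 + 1.04*cos(w)^2 - 2.86*cos(w) + 1.62)^2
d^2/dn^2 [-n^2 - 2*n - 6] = -2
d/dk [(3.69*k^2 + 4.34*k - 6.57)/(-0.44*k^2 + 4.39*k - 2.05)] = (18.1087*k^2 - 20.9106*k + 19.9453)/(0.1936*k^4 - 3.8632*k^3 + 21.0761*k^2 - 17.999*k + 4.2025)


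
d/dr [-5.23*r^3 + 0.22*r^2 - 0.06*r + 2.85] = -15.69*r^2 + 0.44*r - 0.06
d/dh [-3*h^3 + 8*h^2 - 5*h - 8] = -9*h^2 + 16*h - 5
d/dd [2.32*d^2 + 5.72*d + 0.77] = 4.64*d + 5.72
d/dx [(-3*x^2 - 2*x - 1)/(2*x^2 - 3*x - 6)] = (13*x^2 + 40*x + 9)/(4*x^4 - 12*x^3 - 15*x^2 + 36*x + 36)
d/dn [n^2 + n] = 2*n + 1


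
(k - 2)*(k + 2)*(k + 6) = k^3 + 6*k^2 - 4*k - 24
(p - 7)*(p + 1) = p^2 - 6*p - 7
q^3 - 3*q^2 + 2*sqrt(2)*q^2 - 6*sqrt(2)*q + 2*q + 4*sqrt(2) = (q - 2)*(q - 1)*(q + 2*sqrt(2))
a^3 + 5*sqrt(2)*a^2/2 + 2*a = a*(a + sqrt(2)/2)*(a + 2*sqrt(2))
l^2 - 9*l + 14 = (l - 7)*(l - 2)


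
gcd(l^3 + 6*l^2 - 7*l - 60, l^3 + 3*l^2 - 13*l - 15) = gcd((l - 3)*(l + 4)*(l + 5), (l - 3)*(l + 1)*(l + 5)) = l^2 + 2*l - 15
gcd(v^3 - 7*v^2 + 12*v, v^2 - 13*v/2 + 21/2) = v - 3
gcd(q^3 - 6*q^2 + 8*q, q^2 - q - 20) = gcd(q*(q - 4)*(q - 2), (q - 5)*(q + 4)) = 1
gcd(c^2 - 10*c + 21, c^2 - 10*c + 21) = c^2 - 10*c + 21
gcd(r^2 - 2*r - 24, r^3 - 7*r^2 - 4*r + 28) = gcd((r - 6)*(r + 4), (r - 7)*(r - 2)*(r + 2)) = 1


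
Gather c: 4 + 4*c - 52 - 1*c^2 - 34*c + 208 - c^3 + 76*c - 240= -c^3 - c^2 + 46*c - 80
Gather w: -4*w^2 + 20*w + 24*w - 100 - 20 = -4*w^2 + 44*w - 120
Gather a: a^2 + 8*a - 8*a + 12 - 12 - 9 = a^2 - 9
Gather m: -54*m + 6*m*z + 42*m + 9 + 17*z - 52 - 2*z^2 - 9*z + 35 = m*(6*z - 12) - 2*z^2 + 8*z - 8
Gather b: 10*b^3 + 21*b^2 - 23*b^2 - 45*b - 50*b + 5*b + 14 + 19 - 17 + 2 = 10*b^3 - 2*b^2 - 90*b + 18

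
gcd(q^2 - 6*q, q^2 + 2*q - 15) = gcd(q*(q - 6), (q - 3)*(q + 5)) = 1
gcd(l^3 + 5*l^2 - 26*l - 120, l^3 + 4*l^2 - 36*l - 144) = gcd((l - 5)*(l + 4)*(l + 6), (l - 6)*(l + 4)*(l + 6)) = l^2 + 10*l + 24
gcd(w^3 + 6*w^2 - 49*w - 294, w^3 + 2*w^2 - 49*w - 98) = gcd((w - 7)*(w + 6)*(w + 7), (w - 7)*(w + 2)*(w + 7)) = w^2 - 49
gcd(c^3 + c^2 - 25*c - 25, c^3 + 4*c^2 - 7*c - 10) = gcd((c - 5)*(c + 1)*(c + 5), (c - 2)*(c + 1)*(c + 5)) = c^2 + 6*c + 5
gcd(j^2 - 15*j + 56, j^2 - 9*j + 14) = j - 7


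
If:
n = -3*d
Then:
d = -n/3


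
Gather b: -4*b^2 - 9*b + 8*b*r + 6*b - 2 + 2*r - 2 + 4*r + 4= -4*b^2 + b*(8*r - 3) + 6*r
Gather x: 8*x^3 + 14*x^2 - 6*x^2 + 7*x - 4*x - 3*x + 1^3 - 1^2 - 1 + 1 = 8*x^3 + 8*x^2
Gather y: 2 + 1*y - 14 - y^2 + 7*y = -y^2 + 8*y - 12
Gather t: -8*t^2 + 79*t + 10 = -8*t^2 + 79*t + 10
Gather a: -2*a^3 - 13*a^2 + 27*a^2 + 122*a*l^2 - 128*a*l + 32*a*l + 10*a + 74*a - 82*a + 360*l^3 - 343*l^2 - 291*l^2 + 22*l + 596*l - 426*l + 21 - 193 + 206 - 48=-2*a^3 + 14*a^2 + a*(122*l^2 - 96*l + 2) + 360*l^3 - 634*l^2 + 192*l - 14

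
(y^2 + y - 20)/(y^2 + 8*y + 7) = (y^2 + y - 20)/(y^2 + 8*y + 7)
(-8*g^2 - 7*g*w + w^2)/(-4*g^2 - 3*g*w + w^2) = (-8*g + w)/(-4*g + w)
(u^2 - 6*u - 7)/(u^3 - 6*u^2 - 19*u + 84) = (u + 1)/(u^2 + u - 12)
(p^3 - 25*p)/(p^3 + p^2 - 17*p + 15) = p*(p - 5)/(p^2 - 4*p + 3)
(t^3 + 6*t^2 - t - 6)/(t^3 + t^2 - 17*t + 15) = (t^2 + 7*t + 6)/(t^2 + 2*t - 15)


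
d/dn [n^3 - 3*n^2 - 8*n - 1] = 3*n^2 - 6*n - 8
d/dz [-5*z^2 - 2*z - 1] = -10*z - 2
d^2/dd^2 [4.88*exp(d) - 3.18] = 4.88*exp(d)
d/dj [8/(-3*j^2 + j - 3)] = 8*(6*j - 1)/(3*j^2 - j + 3)^2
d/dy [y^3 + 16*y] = 3*y^2 + 16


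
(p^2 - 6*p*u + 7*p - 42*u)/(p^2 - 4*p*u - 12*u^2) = (p + 7)/(p + 2*u)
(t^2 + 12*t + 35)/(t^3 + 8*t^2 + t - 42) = (t + 5)/(t^2 + t - 6)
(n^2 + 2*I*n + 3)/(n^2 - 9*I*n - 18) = (n^2 + 2*I*n + 3)/(n^2 - 9*I*n - 18)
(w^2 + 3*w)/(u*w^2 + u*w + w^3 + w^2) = (w + 3)/(u*w + u + w^2 + w)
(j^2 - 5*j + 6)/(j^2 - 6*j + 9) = (j - 2)/(j - 3)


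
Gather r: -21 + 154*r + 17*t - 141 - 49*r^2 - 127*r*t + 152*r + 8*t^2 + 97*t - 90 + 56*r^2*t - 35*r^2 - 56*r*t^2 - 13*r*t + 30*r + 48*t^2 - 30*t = r^2*(56*t - 84) + r*(-56*t^2 - 140*t + 336) + 56*t^2 + 84*t - 252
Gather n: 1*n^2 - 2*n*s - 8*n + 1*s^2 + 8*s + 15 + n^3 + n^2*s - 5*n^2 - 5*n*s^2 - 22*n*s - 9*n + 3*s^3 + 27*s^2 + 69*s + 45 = n^3 + n^2*(s - 4) + n*(-5*s^2 - 24*s - 17) + 3*s^3 + 28*s^2 + 77*s + 60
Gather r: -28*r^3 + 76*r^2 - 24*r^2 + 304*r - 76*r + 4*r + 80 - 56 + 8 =-28*r^3 + 52*r^2 + 232*r + 32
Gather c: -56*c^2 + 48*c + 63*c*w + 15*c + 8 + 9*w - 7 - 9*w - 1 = -56*c^2 + c*(63*w + 63)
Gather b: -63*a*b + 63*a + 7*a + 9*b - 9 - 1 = 70*a + b*(9 - 63*a) - 10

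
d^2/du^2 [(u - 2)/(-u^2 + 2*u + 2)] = 2*(4*(u - 2)*(u - 1)^2 + (3*u - 4)*(-u^2 + 2*u + 2))/(-u^2 + 2*u + 2)^3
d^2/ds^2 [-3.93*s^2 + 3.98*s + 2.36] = -7.86000000000000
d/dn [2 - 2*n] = -2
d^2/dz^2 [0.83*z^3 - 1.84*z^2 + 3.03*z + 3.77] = 4.98*z - 3.68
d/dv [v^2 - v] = 2*v - 1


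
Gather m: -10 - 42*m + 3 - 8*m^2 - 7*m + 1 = -8*m^2 - 49*m - 6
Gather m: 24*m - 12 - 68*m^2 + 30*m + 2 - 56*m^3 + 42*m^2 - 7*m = -56*m^3 - 26*m^2 + 47*m - 10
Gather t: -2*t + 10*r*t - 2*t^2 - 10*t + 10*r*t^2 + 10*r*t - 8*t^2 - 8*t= t^2*(10*r - 10) + t*(20*r - 20)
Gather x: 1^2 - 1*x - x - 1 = -2*x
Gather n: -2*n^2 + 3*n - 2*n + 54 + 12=-2*n^2 + n + 66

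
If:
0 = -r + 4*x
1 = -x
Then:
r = -4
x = -1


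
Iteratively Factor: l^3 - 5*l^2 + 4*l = (l - 1)*(l^2 - 4*l) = (l - 4)*(l - 1)*(l)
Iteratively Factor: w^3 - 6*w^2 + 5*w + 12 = (w + 1)*(w^2 - 7*w + 12) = (w - 3)*(w + 1)*(w - 4)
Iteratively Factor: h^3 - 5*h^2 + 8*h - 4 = (h - 2)*(h^2 - 3*h + 2) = (h - 2)*(h - 1)*(h - 2)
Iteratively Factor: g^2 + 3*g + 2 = (g + 2)*(g + 1)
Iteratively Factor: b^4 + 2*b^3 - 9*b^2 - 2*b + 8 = (b - 2)*(b^3 + 4*b^2 - b - 4) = (b - 2)*(b + 4)*(b^2 - 1) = (b - 2)*(b - 1)*(b + 4)*(b + 1)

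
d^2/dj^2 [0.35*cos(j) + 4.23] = -0.35*cos(j)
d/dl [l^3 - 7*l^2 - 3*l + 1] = 3*l^2 - 14*l - 3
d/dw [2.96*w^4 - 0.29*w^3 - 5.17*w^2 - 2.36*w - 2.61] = 11.84*w^3 - 0.87*w^2 - 10.34*w - 2.36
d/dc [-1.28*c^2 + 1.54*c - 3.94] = 1.54 - 2.56*c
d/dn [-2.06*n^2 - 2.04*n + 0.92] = -4.12*n - 2.04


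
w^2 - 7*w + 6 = (w - 6)*(w - 1)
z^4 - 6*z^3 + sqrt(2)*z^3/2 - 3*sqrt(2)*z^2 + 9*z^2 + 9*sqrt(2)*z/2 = z*(z - 3)^2*(z + sqrt(2)/2)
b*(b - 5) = b^2 - 5*b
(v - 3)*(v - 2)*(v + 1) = v^3 - 4*v^2 + v + 6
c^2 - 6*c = c*(c - 6)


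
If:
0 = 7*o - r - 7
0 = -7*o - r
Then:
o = 1/2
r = -7/2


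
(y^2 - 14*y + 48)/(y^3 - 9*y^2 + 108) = (y - 8)/(y^2 - 3*y - 18)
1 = 1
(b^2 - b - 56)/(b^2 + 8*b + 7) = (b - 8)/(b + 1)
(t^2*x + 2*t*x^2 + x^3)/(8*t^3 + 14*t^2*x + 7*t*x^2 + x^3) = x*(t + x)/(8*t^2 + 6*t*x + x^2)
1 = 1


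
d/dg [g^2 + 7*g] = 2*g + 7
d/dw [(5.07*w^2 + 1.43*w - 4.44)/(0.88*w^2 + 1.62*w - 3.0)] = (6.955*w^2 - 22.6056*w + 2.9028)/(0.7744*w^4 + 2.8512*w^3 - 2.6556*w^2 - 9.72*w + 9.0)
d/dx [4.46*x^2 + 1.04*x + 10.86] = 8.92*x + 1.04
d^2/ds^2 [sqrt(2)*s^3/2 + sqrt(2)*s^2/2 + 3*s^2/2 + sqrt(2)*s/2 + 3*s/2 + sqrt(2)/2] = 3*sqrt(2)*s + sqrt(2) + 3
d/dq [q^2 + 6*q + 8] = 2*q + 6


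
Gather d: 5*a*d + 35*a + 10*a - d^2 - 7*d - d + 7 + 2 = 45*a - d^2 + d*(5*a - 8) + 9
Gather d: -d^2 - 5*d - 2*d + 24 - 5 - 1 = -d^2 - 7*d + 18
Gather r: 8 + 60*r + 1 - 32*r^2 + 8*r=-32*r^2 + 68*r + 9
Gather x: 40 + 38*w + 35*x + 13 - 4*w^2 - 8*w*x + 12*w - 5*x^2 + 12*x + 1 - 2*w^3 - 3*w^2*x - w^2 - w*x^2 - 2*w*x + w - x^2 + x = -2*w^3 - 5*w^2 + 51*w + x^2*(-w - 6) + x*(-3*w^2 - 10*w + 48) + 54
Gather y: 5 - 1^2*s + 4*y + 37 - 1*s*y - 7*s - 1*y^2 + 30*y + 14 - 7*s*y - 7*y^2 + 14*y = -8*s - 8*y^2 + y*(48 - 8*s) + 56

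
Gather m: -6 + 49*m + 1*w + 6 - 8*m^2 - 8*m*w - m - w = -8*m^2 + m*(48 - 8*w)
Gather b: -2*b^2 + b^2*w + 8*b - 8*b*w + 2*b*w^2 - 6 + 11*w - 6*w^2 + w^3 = b^2*(w - 2) + b*(2*w^2 - 8*w + 8) + w^3 - 6*w^2 + 11*w - 6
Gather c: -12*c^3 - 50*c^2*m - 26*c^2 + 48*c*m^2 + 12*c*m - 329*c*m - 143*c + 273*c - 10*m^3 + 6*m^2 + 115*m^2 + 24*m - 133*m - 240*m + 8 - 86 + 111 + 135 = -12*c^3 + c^2*(-50*m - 26) + c*(48*m^2 - 317*m + 130) - 10*m^3 + 121*m^2 - 349*m + 168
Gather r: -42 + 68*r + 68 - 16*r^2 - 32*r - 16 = -16*r^2 + 36*r + 10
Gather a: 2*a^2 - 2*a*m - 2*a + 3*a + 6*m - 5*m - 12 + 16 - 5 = 2*a^2 + a*(1 - 2*m) + m - 1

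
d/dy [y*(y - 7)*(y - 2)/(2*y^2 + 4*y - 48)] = (y^4 + 4*y^3 - 104*y^2 + 432*y - 336)/(2*(y^4 + 4*y^3 - 44*y^2 - 96*y + 576))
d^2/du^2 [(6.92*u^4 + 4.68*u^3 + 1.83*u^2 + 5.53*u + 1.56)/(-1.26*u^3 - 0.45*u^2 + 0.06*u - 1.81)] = (2.8421709430404e-14*u^8 - 4.35239999999999*u^6 + 41.0121360000001*u^5 + 44.747964*u^4 + 60.716262*u^3 - 109.901814*u^2 - 43.368642*u - 10.661634)/(2.000376*u^9 + 2.14326*u^8 + 0.479682*u^7 + 8.507673*u^6 + 6.134778*u^5 + 0.283419*u^4 + 12.090222*u^3 + 4.442283*u^2 - 0.589698*u + 5.929741)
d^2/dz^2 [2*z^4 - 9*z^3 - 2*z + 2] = 6*z*(4*z - 9)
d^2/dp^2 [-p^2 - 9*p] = -2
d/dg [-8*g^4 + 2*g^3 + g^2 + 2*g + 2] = -32*g^3 + 6*g^2 + 2*g + 2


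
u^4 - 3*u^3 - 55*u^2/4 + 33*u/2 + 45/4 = (u - 5)*(u - 3/2)*(u + 1/2)*(u + 3)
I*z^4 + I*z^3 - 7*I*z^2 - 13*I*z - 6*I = (z - 3)*(z + 1)*(z + 2)*(I*z + I)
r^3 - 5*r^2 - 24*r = r*(r - 8)*(r + 3)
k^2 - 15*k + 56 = (k - 8)*(k - 7)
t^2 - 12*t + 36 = (t - 6)^2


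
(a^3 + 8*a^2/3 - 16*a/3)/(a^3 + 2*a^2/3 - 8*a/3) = (a + 4)/(a + 2)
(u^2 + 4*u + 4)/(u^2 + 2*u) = (u + 2)/u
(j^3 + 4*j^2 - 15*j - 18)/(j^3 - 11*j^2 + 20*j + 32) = (j^2 + 3*j - 18)/(j^2 - 12*j + 32)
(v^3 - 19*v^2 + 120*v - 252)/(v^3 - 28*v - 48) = (v^2 - 13*v + 42)/(v^2 + 6*v + 8)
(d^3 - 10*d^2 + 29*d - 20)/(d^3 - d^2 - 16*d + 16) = (d - 5)/(d + 4)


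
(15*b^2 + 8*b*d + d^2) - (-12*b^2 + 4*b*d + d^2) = 27*b^2 + 4*b*d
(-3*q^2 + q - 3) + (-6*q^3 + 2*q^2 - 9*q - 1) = -6*q^3 - q^2 - 8*q - 4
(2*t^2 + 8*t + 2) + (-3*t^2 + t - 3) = -t^2 + 9*t - 1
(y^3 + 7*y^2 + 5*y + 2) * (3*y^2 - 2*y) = 3*y^5 + 19*y^4 + y^3 - 4*y^2 - 4*y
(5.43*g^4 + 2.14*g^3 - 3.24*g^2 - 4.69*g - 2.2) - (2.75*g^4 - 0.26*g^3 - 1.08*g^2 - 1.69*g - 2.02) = 2.68*g^4 + 2.4*g^3 - 2.16*g^2 - 3.0*g - 0.18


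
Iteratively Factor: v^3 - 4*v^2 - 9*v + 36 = (v + 3)*(v^2 - 7*v + 12) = (v - 4)*(v + 3)*(v - 3)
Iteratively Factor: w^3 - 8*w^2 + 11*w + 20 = (w - 4)*(w^2 - 4*w - 5) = (w - 4)*(w + 1)*(w - 5)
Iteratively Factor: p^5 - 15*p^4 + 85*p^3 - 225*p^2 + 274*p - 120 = (p - 1)*(p^4 - 14*p^3 + 71*p^2 - 154*p + 120) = (p - 3)*(p - 1)*(p^3 - 11*p^2 + 38*p - 40) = (p - 3)*(p - 2)*(p - 1)*(p^2 - 9*p + 20) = (p - 5)*(p - 3)*(p - 2)*(p - 1)*(p - 4)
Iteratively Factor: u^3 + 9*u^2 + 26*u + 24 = (u + 2)*(u^2 + 7*u + 12) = (u + 2)*(u + 4)*(u + 3)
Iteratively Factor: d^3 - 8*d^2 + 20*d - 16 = (d - 4)*(d^2 - 4*d + 4) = (d - 4)*(d - 2)*(d - 2)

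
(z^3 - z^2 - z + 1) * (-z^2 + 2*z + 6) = -z^5 + 3*z^4 + 5*z^3 - 9*z^2 - 4*z + 6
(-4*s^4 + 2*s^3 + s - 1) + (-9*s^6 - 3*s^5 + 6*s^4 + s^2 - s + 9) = -9*s^6 - 3*s^5 + 2*s^4 + 2*s^3 + s^2 + 8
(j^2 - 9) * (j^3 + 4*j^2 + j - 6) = j^5 + 4*j^4 - 8*j^3 - 42*j^2 - 9*j + 54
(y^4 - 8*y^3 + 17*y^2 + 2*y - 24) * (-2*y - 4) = -2*y^5 + 12*y^4 - 2*y^3 - 72*y^2 + 40*y + 96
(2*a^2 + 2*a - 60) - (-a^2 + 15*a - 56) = 3*a^2 - 13*a - 4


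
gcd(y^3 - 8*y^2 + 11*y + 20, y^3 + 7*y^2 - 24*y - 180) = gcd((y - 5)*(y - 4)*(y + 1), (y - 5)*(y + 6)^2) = y - 5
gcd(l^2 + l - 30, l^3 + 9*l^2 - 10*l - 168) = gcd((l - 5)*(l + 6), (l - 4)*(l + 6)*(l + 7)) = l + 6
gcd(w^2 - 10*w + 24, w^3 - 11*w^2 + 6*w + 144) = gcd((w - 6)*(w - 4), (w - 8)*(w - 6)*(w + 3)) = w - 6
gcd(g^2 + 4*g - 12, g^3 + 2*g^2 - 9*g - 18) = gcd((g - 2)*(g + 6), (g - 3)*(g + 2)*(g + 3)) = 1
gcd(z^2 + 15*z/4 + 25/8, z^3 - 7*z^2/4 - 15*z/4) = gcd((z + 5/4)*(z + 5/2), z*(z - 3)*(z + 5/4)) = z + 5/4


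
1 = 1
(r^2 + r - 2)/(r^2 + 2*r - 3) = (r + 2)/(r + 3)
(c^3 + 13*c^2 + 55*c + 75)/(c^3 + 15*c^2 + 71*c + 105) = (c + 5)/(c + 7)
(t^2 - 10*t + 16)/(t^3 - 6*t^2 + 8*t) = (t - 8)/(t*(t - 4))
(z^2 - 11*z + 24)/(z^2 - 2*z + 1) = (z^2 - 11*z + 24)/(z^2 - 2*z + 1)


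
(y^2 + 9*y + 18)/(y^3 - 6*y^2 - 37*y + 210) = (y + 3)/(y^2 - 12*y + 35)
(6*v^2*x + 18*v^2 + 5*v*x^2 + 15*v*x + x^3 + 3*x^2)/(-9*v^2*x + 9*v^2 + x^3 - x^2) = (2*v*x + 6*v + x^2 + 3*x)/(-3*v*x + 3*v + x^2 - x)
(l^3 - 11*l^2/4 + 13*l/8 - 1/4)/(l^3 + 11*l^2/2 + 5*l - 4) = (4*l^2 - 9*l + 2)/(4*(l^2 + 6*l + 8))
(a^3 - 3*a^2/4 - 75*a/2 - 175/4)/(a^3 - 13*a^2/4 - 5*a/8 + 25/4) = 2*(a^2 - 2*a - 35)/(2*a^2 - 9*a + 10)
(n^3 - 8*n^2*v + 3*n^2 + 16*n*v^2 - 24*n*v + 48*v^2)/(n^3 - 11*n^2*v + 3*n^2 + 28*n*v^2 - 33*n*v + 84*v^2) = (-n + 4*v)/(-n + 7*v)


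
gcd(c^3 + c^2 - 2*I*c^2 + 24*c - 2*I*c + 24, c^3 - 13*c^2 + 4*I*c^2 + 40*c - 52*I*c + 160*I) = c + 4*I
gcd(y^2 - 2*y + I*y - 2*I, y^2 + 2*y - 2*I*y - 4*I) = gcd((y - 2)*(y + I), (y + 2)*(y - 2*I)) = 1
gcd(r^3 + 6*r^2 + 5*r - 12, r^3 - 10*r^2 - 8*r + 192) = r + 4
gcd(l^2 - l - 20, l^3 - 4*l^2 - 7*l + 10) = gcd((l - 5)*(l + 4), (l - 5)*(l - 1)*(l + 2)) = l - 5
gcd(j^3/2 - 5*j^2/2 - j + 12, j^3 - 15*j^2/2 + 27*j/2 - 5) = 1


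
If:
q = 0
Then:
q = 0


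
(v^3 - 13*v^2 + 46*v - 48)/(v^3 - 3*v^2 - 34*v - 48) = (v^2 - 5*v + 6)/(v^2 + 5*v + 6)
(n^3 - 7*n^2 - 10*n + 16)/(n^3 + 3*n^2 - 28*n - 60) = (n^2 - 9*n + 8)/(n^2 + n - 30)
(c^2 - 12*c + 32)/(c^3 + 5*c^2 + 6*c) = (c^2 - 12*c + 32)/(c*(c^2 + 5*c + 6))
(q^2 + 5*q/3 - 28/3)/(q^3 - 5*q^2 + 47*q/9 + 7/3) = 3*(q + 4)/(3*q^2 - 8*q - 3)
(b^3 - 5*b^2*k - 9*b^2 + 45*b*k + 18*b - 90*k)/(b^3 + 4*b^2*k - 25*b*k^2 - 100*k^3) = (b^2 - 9*b + 18)/(b^2 + 9*b*k + 20*k^2)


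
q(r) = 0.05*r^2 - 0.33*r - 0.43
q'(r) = 0.1*r - 0.33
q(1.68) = -0.84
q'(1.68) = -0.16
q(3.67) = -0.97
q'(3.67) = 0.04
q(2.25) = -0.92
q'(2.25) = -0.10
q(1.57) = -0.82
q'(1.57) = -0.17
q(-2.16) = 0.52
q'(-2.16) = -0.55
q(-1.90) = 0.38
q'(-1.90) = -0.52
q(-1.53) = 0.19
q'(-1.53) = -0.48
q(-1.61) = 0.23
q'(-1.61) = -0.49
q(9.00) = 0.65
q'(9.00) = 0.57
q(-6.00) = 3.35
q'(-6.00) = -0.93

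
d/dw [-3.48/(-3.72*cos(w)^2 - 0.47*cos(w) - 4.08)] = (25.8912*cos(w) + 1.6356)*sin(w)/(3.72*cos(w)^2 + 0.47*cos(w) + 4.08)^2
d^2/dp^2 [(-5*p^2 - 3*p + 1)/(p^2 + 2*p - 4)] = 2*(7*p^3 - 57*p^2 - 30*p - 96)/(p^6 + 6*p^5 - 40*p^3 + 96*p - 64)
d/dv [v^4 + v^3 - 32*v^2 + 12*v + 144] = 4*v^3 + 3*v^2 - 64*v + 12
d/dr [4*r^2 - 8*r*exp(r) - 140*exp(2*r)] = -8*r*exp(r) + 8*r - 280*exp(2*r) - 8*exp(r)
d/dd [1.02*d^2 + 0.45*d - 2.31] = 2.04*d + 0.45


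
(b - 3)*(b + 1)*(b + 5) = b^3 + 3*b^2 - 13*b - 15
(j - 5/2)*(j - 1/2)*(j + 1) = j^3 - 2*j^2 - 7*j/4 + 5/4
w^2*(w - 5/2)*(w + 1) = w^4 - 3*w^3/2 - 5*w^2/2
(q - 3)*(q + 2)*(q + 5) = q^3 + 4*q^2 - 11*q - 30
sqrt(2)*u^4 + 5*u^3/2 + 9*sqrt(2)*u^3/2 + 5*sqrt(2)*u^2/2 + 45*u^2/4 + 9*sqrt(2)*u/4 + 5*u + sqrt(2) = (u + 1/2)*(u + 4)*(u + sqrt(2))*(sqrt(2)*u + 1/2)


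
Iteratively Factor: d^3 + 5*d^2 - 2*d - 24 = (d + 3)*(d^2 + 2*d - 8) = (d - 2)*(d + 3)*(d + 4)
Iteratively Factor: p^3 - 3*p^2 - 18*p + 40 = (p - 2)*(p^2 - p - 20) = (p - 5)*(p - 2)*(p + 4)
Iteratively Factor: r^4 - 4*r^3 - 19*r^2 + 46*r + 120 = (r + 2)*(r^3 - 6*r^2 - 7*r + 60) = (r - 4)*(r + 2)*(r^2 - 2*r - 15) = (r - 5)*(r - 4)*(r + 2)*(r + 3)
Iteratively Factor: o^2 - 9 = (o + 3)*(o - 3)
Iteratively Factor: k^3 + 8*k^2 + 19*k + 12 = (k + 3)*(k^2 + 5*k + 4) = (k + 3)*(k + 4)*(k + 1)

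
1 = 1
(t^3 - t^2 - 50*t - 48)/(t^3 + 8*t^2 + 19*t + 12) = (t^2 - 2*t - 48)/(t^2 + 7*t + 12)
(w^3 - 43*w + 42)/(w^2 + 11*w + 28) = (w^2 - 7*w + 6)/(w + 4)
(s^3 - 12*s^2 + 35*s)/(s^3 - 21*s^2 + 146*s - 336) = s*(s - 5)/(s^2 - 14*s + 48)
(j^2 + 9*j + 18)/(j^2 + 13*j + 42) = (j + 3)/(j + 7)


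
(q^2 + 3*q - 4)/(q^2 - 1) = (q + 4)/(q + 1)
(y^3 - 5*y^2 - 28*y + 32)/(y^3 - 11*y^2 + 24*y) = (y^2 + 3*y - 4)/(y*(y - 3))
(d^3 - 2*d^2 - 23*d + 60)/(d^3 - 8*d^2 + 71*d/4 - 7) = 4*(d^2 + 2*d - 15)/(4*d^2 - 16*d + 7)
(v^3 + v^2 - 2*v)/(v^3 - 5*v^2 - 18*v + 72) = v*(v^2 + v - 2)/(v^3 - 5*v^2 - 18*v + 72)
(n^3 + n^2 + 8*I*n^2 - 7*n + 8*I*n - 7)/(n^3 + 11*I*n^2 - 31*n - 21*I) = (n + 1)/(n + 3*I)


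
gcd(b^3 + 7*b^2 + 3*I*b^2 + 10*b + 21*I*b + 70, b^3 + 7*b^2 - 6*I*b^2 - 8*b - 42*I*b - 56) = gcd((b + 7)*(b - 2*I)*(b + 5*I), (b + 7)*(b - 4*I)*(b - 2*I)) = b^2 + b*(7 - 2*I) - 14*I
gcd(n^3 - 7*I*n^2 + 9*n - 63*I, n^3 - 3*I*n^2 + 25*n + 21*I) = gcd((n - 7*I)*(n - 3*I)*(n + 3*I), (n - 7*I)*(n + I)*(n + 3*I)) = n^2 - 4*I*n + 21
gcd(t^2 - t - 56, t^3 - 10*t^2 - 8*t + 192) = t - 8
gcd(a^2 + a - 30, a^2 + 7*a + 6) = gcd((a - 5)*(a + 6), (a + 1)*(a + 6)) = a + 6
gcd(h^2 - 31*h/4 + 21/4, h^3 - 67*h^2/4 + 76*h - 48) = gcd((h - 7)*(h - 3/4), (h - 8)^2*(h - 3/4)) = h - 3/4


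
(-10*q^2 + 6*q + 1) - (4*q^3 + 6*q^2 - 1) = -4*q^3 - 16*q^2 + 6*q + 2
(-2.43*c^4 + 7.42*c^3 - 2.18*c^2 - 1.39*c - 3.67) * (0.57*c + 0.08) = -1.3851*c^5 + 4.035*c^4 - 0.649*c^3 - 0.9667*c^2 - 2.2031*c - 0.2936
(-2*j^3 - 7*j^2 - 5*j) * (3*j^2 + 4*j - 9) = -6*j^5 - 29*j^4 - 25*j^3 + 43*j^2 + 45*j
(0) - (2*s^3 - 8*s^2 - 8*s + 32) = -2*s^3 + 8*s^2 + 8*s - 32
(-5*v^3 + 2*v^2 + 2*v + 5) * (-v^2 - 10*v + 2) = 5*v^5 + 48*v^4 - 32*v^3 - 21*v^2 - 46*v + 10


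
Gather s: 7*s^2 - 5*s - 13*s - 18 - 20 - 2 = 7*s^2 - 18*s - 40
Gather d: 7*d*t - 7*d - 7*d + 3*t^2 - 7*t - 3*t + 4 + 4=d*(7*t - 14) + 3*t^2 - 10*t + 8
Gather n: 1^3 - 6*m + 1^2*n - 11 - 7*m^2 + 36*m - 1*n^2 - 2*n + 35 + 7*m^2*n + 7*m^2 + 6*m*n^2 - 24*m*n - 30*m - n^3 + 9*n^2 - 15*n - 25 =-n^3 + n^2*(6*m + 8) + n*(7*m^2 - 24*m - 16)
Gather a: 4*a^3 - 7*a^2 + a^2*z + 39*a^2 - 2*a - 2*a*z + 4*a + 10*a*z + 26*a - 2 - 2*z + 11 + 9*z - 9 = 4*a^3 + a^2*(z + 32) + a*(8*z + 28) + 7*z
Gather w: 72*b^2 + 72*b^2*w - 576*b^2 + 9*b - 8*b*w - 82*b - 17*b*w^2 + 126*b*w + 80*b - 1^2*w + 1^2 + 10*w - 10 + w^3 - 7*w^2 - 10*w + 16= -504*b^2 + 7*b + w^3 + w^2*(-17*b - 7) + w*(72*b^2 + 118*b - 1) + 7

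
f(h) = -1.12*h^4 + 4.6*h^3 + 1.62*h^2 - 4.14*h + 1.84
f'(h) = -4.48*h^3 + 13.8*h^2 + 3.24*h - 4.14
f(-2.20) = -56.43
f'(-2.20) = 103.23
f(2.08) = 20.67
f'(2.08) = 21.99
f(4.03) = 17.12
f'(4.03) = -60.18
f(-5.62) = -1857.53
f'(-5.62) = 1208.74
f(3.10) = 38.18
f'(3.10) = 5.06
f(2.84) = 35.66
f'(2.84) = 13.75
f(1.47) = 8.64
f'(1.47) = 16.21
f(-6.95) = -4048.48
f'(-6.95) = 2143.86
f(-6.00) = -2360.12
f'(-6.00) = 1440.90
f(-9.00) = -10531.40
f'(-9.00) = 4350.42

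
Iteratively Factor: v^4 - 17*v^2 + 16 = (v - 1)*(v^3 + v^2 - 16*v - 16) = (v - 1)*(v + 4)*(v^2 - 3*v - 4) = (v - 4)*(v - 1)*(v + 4)*(v + 1)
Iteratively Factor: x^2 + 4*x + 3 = (x + 1)*(x + 3)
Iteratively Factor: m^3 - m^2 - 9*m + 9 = (m - 1)*(m^2 - 9) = (m - 1)*(m + 3)*(m - 3)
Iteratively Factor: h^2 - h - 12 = (h + 3)*(h - 4)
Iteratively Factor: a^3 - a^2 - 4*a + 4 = (a - 2)*(a^2 + a - 2) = (a - 2)*(a - 1)*(a + 2)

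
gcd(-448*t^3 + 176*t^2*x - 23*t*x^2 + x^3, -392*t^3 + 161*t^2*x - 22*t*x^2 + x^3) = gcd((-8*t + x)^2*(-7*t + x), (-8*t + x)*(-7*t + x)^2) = 56*t^2 - 15*t*x + x^2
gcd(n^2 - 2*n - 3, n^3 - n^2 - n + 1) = n + 1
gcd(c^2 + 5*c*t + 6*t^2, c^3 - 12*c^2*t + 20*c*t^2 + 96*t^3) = c + 2*t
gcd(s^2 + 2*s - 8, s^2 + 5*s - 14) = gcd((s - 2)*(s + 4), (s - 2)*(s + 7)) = s - 2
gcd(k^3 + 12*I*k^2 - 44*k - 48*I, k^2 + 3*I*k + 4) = k + 4*I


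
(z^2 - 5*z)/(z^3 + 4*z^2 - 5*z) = (z - 5)/(z^2 + 4*z - 5)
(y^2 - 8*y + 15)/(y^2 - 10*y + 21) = (y - 5)/(y - 7)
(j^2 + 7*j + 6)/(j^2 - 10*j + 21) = (j^2 + 7*j + 6)/(j^2 - 10*j + 21)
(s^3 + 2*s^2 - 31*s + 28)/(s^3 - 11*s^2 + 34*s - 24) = (s + 7)/(s - 6)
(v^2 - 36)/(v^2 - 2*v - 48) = (v - 6)/(v - 8)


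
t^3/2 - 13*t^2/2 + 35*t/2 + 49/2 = (t/2 + 1/2)*(t - 7)^2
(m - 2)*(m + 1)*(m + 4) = m^3 + 3*m^2 - 6*m - 8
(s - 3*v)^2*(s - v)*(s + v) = s^4 - 6*s^3*v + 8*s^2*v^2 + 6*s*v^3 - 9*v^4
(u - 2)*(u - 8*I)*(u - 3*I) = u^3 - 2*u^2 - 11*I*u^2 - 24*u + 22*I*u + 48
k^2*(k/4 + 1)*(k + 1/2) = k^4/4 + 9*k^3/8 + k^2/2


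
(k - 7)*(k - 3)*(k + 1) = k^3 - 9*k^2 + 11*k + 21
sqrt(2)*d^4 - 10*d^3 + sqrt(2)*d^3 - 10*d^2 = d^2*(d - 5*sqrt(2))*(sqrt(2)*d + sqrt(2))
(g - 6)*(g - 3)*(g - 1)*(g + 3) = g^4 - 7*g^3 - 3*g^2 + 63*g - 54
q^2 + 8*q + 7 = (q + 1)*(q + 7)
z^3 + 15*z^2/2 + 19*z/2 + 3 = (z + 1/2)*(z + 1)*(z + 6)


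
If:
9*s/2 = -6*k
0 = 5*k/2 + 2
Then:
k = -4/5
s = 16/15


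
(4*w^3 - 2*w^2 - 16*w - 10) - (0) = 4*w^3 - 2*w^2 - 16*w - 10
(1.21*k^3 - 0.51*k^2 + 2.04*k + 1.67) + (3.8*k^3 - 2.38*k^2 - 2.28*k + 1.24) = 5.01*k^3 - 2.89*k^2 - 0.24*k + 2.91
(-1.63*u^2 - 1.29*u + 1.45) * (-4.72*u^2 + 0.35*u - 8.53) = 7.6936*u^4 + 5.5183*u^3 + 6.6084*u^2 + 11.5112*u - 12.3685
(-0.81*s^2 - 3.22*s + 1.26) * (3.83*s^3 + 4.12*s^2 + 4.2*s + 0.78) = -3.1023*s^5 - 15.6698*s^4 - 11.8426*s^3 - 8.9646*s^2 + 2.7804*s + 0.9828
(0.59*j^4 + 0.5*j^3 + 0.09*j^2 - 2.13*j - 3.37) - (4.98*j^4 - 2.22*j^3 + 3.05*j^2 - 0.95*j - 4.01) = -4.39*j^4 + 2.72*j^3 - 2.96*j^2 - 1.18*j + 0.64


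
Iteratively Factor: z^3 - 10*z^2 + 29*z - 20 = (z - 1)*(z^2 - 9*z + 20) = (z - 4)*(z - 1)*(z - 5)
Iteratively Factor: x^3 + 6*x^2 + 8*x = (x)*(x^2 + 6*x + 8) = x*(x + 4)*(x + 2)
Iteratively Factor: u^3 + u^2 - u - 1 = (u + 1)*(u^2 - 1) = (u - 1)*(u + 1)*(u + 1)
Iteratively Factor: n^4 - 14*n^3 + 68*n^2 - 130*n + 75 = (n - 3)*(n^3 - 11*n^2 + 35*n - 25) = (n - 3)*(n - 1)*(n^2 - 10*n + 25) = (n - 5)*(n - 3)*(n - 1)*(n - 5)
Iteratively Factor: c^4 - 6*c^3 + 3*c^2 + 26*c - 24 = (c - 4)*(c^3 - 2*c^2 - 5*c + 6) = (c - 4)*(c - 1)*(c^2 - c - 6) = (c - 4)*(c - 3)*(c - 1)*(c + 2)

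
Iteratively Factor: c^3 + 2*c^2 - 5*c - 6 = (c + 3)*(c^2 - c - 2) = (c - 2)*(c + 3)*(c + 1)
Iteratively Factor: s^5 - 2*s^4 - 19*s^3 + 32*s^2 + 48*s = (s - 4)*(s^4 + 2*s^3 - 11*s^2 - 12*s) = (s - 4)*(s - 3)*(s^3 + 5*s^2 + 4*s) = (s - 4)*(s - 3)*(s + 1)*(s^2 + 4*s) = (s - 4)*(s - 3)*(s + 1)*(s + 4)*(s)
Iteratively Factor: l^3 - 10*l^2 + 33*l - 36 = (l - 3)*(l^2 - 7*l + 12) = (l - 4)*(l - 3)*(l - 3)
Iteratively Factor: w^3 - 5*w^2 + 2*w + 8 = (w + 1)*(w^2 - 6*w + 8) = (w - 2)*(w + 1)*(w - 4)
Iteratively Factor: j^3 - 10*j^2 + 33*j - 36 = (j - 4)*(j^2 - 6*j + 9) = (j - 4)*(j - 3)*(j - 3)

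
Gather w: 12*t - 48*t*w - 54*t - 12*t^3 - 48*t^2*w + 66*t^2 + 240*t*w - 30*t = -12*t^3 + 66*t^2 - 72*t + w*(-48*t^2 + 192*t)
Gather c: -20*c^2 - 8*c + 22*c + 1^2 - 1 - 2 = -20*c^2 + 14*c - 2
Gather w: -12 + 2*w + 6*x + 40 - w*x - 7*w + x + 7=w*(-x - 5) + 7*x + 35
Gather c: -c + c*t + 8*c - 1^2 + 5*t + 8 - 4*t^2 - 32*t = c*(t + 7) - 4*t^2 - 27*t + 7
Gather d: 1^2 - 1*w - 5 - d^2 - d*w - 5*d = -d^2 + d*(-w - 5) - w - 4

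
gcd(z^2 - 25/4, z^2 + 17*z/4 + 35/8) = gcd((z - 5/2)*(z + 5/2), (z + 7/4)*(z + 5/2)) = z + 5/2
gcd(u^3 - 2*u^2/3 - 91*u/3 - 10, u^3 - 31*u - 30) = u^2 - u - 30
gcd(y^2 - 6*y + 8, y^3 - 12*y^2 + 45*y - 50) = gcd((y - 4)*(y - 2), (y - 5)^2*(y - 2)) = y - 2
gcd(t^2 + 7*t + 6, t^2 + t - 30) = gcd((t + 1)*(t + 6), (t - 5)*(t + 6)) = t + 6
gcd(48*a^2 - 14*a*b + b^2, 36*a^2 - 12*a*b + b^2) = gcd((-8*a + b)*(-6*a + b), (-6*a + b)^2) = 6*a - b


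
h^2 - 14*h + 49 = (h - 7)^2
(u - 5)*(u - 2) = u^2 - 7*u + 10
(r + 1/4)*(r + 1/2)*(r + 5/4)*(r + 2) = r^4 + 4*r^3 + 81*r^2/16 + 73*r/32 + 5/16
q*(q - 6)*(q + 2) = q^3 - 4*q^2 - 12*q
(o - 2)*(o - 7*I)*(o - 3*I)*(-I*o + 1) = -I*o^4 - 9*o^3 + 2*I*o^3 + 18*o^2 + 11*I*o^2 - 21*o - 22*I*o + 42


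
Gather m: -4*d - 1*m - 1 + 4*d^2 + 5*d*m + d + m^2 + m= 4*d^2 + 5*d*m - 3*d + m^2 - 1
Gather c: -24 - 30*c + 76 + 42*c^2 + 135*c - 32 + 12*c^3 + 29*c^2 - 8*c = 12*c^3 + 71*c^2 + 97*c + 20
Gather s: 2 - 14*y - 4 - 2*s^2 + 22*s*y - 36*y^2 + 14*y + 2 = -2*s^2 + 22*s*y - 36*y^2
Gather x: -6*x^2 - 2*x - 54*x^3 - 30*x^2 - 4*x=-54*x^3 - 36*x^2 - 6*x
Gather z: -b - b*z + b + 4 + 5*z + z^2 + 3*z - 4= z^2 + z*(8 - b)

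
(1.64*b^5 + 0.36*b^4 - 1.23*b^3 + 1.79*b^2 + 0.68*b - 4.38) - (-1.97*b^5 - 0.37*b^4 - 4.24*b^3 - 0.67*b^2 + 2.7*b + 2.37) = 3.61*b^5 + 0.73*b^4 + 3.01*b^3 + 2.46*b^2 - 2.02*b - 6.75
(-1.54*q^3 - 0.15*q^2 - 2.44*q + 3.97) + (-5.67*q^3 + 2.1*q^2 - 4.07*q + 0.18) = -7.21*q^3 + 1.95*q^2 - 6.51*q + 4.15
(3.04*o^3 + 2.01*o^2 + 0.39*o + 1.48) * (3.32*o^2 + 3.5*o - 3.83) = 10.0928*o^5 + 17.3132*o^4 - 3.3134*o^3 - 1.4197*o^2 + 3.6863*o - 5.6684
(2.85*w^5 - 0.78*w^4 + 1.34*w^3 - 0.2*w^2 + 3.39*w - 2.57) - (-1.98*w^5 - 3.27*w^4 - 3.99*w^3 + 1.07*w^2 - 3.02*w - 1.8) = 4.83*w^5 + 2.49*w^4 + 5.33*w^3 - 1.27*w^2 + 6.41*w - 0.77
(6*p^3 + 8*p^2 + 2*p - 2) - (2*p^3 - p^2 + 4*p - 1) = 4*p^3 + 9*p^2 - 2*p - 1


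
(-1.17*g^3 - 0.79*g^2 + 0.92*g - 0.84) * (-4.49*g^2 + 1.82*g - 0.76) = 5.2533*g^5 + 1.4177*g^4 - 4.6794*g^3 + 6.0464*g^2 - 2.228*g + 0.6384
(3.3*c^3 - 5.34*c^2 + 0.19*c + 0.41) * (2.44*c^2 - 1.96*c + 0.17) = 8.052*c^5 - 19.4976*c^4 + 11.491*c^3 - 0.2798*c^2 - 0.7713*c + 0.0697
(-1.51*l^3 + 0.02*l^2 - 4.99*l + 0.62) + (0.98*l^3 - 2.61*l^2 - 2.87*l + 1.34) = -0.53*l^3 - 2.59*l^2 - 7.86*l + 1.96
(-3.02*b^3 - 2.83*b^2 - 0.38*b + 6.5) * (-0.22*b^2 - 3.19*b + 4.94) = 0.6644*b^5 + 10.2564*b^4 - 5.8075*b^3 - 14.198*b^2 - 22.6122*b + 32.11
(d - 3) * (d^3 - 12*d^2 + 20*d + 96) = d^4 - 15*d^3 + 56*d^2 + 36*d - 288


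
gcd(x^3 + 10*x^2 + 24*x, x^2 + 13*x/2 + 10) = x + 4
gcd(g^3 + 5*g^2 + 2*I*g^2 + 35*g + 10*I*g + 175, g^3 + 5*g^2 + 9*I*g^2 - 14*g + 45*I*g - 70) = g^2 + g*(5 + 7*I) + 35*I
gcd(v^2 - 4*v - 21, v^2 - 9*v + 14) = v - 7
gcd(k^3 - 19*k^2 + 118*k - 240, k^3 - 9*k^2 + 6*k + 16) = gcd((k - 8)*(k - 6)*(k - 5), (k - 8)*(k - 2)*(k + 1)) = k - 8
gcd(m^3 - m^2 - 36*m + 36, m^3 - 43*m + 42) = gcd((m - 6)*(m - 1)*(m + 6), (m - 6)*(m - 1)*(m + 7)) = m^2 - 7*m + 6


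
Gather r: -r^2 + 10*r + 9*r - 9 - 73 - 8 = -r^2 + 19*r - 90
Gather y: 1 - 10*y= 1 - 10*y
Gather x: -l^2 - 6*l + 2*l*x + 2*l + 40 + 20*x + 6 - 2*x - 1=-l^2 - 4*l + x*(2*l + 18) + 45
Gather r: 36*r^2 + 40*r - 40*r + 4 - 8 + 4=36*r^2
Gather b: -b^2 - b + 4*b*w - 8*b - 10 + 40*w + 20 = -b^2 + b*(4*w - 9) + 40*w + 10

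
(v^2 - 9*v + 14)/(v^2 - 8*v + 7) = (v - 2)/(v - 1)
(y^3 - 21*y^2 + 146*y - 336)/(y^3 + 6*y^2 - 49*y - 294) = (y^2 - 14*y + 48)/(y^2 + 13*y + 42)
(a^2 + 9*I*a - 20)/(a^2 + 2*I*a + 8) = (a + 5*I)/(a - 2*I)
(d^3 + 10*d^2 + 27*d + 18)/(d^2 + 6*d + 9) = (d^2 + 7*d + 6)/(d + 3)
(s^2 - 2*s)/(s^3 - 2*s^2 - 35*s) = (2 - s)/(-s^2 + 2*s + 35)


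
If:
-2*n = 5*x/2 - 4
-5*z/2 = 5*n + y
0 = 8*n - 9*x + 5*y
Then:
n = -125*z/98 - 72/49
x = 50*z/49 + 136/49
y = 190*z/49 + 360/49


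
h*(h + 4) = h^2 + 4*h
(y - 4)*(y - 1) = y^2 - 5*y + 4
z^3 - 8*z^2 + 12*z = z*(z - 6)*(z - 2)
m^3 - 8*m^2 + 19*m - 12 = (m - 4)*(m - 3)*(m - 1)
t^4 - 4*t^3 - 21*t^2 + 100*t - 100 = (t - 5)*(t - 2)^2*(t + 5)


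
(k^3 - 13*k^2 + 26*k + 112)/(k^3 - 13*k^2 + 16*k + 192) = (k^2 - 5*k - 14)/(k^2 - 5*k - 24)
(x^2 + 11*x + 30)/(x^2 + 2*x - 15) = (x + 6)/(x - 3)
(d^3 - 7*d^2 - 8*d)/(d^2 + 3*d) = (d^2 - 7*d - 8)/(d + 3)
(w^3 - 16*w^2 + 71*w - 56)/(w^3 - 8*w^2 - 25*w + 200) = (w^2 - 8*w + 7)/(w^2 - 25)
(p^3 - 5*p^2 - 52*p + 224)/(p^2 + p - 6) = (p^3 - 5*p^2 - 52*p + 224)/(p^2 + p - 6)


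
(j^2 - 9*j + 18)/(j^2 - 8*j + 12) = (j - 3)/(j - 2)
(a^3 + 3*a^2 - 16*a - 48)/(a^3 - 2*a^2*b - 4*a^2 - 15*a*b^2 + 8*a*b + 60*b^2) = (a^2 + 7*a + 12)/(a^2 - 2*a*b - 15*b^2)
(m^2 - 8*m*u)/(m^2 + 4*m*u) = (m - 8*u)/(m + 4*u)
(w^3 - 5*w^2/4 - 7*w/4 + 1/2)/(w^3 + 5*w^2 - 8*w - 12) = (w - 1/4)/(w + 6)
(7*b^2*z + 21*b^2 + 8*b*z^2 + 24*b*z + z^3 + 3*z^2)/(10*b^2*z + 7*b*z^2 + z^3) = (7*b^2*z + 21*b^2 + 8*b*z^2 + 24*b*z + z^3 + 3*z^2)/(z*(10*b^2 + 7*b*z + z^2))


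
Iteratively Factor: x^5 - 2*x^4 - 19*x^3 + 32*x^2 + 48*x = (x - 4)*(x^4 + 2*x^3 - 11*x^2 - 12*x) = (x - 4)*(x + 4)*(x^3 - 2*x^2 - 3*x) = x*(x - 4)*(x + 4)*(x^2 - 2*x - 3) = x*(x - 4)*(x - 3)*(x + 4)*(x + 1)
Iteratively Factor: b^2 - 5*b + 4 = (b - 1)*(b - 4)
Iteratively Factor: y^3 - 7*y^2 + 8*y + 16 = (y + 1)*(y^2 - 8*y + 16) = (y - 4)*(y + 1)*(y - 4)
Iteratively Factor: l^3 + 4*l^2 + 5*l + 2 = (l + 2)*(l^2 + 2*l + 1) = (l + 1)*(l + 2)*(l + 1)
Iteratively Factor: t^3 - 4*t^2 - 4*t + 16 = (t - 2)*(t^2 - 2*t - 8) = (t - 2)*(t + 2)*(t - 4)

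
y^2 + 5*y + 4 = (y + 1)*(y + 4)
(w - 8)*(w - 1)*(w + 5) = w^3 - 4*w^2 - 37*w + 40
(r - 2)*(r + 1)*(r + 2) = r^3 + r^2 - 4*r - 4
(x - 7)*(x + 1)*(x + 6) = x^3 - 43*x - 42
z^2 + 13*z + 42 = (z + 6)*(z + 7)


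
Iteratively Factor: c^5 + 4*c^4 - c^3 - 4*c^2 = (c)*(c^4 + 4*c^3 - c^2 - 4*c) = c^2*(c^3 + 4*c^2 - c - 4) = c^2*(c + 1)*(c^2 + 3*c - 4) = c^2*(c - 1)*(c + 1)*(c + 4)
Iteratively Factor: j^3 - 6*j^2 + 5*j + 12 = (j - 4)*(j^2 - 2*j - 3) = (j - 4)*(j + 1)*(j - 3)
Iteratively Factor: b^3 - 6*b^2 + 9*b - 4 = (b - 1)*(b^2 - 5*b + 4) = (b - 4)*(b - 1)*(b - 1)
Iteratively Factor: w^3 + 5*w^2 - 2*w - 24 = (w + 3)*(w^2 + 2*w - 8) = (w + 3)*(w + 4)*(w - 2)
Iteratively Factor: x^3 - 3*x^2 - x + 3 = (x + 1)*(x^2 - 4*x + 3) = (x - 1)*(x + 1)*(x - 3)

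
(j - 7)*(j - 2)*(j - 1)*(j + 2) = j^4 - 8*j^3 + 3*j^2 + 32*j - 28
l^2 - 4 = (l - 2)*(l + 2)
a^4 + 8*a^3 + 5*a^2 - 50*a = a*(a - 2)*(a + 5)^2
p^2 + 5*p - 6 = (p - 1)*(p + 6)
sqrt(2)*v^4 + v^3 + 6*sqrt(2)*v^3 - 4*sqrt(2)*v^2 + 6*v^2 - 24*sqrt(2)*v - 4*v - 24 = (v - 2)*(v + 2)*(v + 6)*(sqrt(2)*v + 1)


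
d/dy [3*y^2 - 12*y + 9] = 6*y - 12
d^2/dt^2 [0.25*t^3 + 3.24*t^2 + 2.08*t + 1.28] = 1.5*t + 6.48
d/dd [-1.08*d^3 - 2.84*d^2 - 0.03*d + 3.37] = -3.24*d^2 - 5.68*d - 0.03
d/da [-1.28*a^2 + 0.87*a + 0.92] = 0.87 - 2.56*a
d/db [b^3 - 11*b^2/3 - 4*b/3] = 3*b^2 - 22*b/3 - 4/3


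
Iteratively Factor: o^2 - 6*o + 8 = (o - 2)*(o - 4)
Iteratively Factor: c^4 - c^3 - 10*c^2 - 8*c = (c + 2)*(c^3 - 3*c^2 - 4*c) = c*(c + 2)*(c^2 - 3*c - 4) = c*(c + 1)*(c + 2)*(c - 4)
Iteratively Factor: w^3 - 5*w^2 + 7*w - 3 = (w - 1)*(w^2 - 4*w + 3) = (w - 1)^2*(w - 3)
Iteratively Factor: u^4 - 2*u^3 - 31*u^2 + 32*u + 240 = (u + 4)*(u^3 - 6*u^2 - 7*u + 60) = (u - 5)*(u + 4)*(u^2 - u - 12) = (u - 5)*(u - 4)*(u + 4)*(u + 3)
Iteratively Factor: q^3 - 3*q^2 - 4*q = (q)*(q^2 - 3*q - 4) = q*(q + 1)*(q - 4)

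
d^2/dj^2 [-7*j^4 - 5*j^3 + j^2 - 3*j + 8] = -84*j^2 - 30*j + 2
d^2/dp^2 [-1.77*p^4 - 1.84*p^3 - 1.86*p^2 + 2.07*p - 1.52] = -21.24*p^2 - 11.04*p - 3.72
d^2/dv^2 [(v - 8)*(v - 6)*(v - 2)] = 6*v - 32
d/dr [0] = 0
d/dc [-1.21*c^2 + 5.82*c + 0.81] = 5.82 - 2.42*c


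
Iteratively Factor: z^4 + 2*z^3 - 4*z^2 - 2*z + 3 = (z - 1)*(z^3 + 3*z^2 - z - 3) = (z - 1)*(z + 3)*(z^2 - 1) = (z - 1)^2*(z + 3)*(z + 1)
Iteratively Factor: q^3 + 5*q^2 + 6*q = (q + 2)*(q^2 + 3*q) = q*(q + 2)*(q + 3)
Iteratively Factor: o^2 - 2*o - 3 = (o + 1)*(o - 3)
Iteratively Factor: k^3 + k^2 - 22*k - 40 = (k + 2)*(k^2 - k - 20) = (k + 2)*(k + 4)*(k - 5)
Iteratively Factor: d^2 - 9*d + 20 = (d - 5)*(d - 4)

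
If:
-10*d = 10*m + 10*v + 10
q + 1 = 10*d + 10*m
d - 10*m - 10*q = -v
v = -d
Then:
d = 6/5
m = -1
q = 1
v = -6/5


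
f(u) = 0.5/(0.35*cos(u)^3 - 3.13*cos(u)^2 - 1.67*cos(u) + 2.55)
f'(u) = 0.5*(1.05*sin(u)*cos(u)^2 - 6.26*sin(u)*cos(u) - 1.67*sin(u))/(0.35*cos(u)^3 - 3.13*cos(u)^2 - 1.67*cos(u) + 2.55)^2 = (0.525*cos(u)^2 - 3.13*cos(u) - 0.835)*sin(u)/(0.35*cos(u)^3 - 3.13*cos(u)^2 - 1.67*cos(u) + 2.55)^2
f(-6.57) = -0.31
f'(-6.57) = 0.36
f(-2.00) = 0.19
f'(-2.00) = -0.07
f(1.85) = 0.18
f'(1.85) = 0.01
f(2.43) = 0.27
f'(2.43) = 0.34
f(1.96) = 0.18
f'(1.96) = 0.05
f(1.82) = 0.18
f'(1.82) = -0.00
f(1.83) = 0.18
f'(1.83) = 0.00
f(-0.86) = 2.22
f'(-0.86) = 39.63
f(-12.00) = -0.57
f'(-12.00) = -2.16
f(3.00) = 0.63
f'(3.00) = 0.62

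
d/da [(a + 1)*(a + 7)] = 2*a + 8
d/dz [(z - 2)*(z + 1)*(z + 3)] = 3*z^2 + 4*z - 5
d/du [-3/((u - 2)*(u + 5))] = 3*(2*u + 3)/((u - 2)^2*(u + 5)^2)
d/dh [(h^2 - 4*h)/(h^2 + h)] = 5/(h^2 + 2*h + 1)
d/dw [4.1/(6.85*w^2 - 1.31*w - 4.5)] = (5.371 - 56.17*w)/(-6.85*w^2 + 1.31*w + 4.5)^2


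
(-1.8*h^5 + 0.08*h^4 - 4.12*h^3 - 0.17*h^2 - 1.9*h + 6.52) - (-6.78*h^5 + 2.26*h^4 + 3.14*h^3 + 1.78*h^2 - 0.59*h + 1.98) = 4.98*h^5 - 2.18*h^4 - 7.26*h^3 - 1.95*h^2 - 1.31*h + 4.54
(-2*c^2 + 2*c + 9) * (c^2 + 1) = -2*c^4 + 2*c^3 + 7*c^2 + 2*c + 9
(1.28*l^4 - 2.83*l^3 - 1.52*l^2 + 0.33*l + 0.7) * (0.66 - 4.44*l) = -5.6832*l^5 + 13.41*l^4 + 4.881*l^3 - 2.4684*l^2 - 2.8902*l + 0.462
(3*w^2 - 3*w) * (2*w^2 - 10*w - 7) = 6*w^4 - 36*w^3 + 9*w^2 + 21*w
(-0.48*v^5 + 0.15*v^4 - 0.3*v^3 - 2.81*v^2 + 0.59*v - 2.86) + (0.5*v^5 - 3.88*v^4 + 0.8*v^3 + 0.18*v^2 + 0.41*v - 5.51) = 0.02*v^5 - 3.73*v^4 + 0.5*v^3 - 2.63*v^2 + 1.0*v - 8.37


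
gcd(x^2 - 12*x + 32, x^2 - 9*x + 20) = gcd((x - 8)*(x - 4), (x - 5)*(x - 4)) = x - 4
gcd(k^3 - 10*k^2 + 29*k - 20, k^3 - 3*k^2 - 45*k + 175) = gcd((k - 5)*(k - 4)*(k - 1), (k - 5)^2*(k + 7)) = k - 5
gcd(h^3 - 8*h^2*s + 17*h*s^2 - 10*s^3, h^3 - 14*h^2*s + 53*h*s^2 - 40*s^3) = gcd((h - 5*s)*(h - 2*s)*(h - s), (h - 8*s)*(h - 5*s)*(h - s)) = h^2 - 6*h*s + 5*s^2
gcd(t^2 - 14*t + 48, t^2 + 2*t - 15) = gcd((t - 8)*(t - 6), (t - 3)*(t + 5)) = 1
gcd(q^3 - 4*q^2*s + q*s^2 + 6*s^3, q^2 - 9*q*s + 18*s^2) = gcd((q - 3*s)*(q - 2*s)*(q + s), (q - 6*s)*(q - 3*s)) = q - 3*s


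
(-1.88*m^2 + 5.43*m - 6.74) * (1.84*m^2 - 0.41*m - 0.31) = -3.4592*m^4 + 10.762*m^3 - 14.0451*m^2 + 1.0801*m + 2.0894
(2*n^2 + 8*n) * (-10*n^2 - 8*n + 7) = -20*n^4 - 96*n^3 - 50*n^2 + 56*n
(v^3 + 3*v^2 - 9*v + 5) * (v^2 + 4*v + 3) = v^5 + 7*v^4 + 6*v^3 - 22*v^2 - 7*v + 15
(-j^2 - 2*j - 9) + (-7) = -j^2 - 2*j - 16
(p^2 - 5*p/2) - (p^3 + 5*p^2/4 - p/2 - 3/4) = -p^3 - p^2/4 - 2*p + 3/4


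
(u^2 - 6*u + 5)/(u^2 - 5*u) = (u - 1)/u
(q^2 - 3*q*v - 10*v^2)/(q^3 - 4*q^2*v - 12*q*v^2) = (q - 5*v)/(q*(q - 6*v))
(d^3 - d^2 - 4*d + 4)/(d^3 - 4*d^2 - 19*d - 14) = (d^2 - 3*d + 2)/(d^2 - 6*d - 7)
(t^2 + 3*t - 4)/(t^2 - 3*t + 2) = (t + 4)/(t - 2)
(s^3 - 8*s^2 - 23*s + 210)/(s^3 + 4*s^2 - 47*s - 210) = (s - 6)/(s + 6)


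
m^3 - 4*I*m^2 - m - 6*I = (m - 3*I)*(m - 2*I)*(m + I)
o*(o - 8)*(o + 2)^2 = o^4 - 4*o^3 - 28*o^2 - 32*o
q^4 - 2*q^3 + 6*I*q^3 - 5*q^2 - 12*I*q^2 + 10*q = q*(q - 2)*(q + I)*(q + 5*I)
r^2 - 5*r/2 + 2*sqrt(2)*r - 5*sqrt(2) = (r - 5/2)*(r + 2*sqrt(2))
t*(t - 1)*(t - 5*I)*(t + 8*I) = t^4 - t^3 + 3*I*t^3 + 40*t^2 - 3*I*t^2 - 40*t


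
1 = 1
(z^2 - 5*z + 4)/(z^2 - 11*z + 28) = (z - 1)/(z - 7)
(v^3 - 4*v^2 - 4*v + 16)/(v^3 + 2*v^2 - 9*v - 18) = (v^2 - 6*v + 8)/(v^2 - 9)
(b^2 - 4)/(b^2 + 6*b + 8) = (b - 2)/(b + 4)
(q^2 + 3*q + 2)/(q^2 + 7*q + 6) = (q + 2)/(q + 6)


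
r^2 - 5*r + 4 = (r - 4)*(r - 1)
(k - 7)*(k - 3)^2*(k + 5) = k^4 - 8*k^3 - 14*k^2 + 192*k - 315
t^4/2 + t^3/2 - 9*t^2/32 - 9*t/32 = t*(t/2 + 1/2)*(t - 3/4)*(t + 3/4)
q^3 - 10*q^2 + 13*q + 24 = (q - 8)*(q - 3)*(q + 1)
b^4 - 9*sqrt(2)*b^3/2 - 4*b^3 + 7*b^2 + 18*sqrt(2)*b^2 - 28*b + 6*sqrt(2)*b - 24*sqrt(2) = (b - 4)*(b - 3*sqrt(2))*(b - 2*sqrt(2))*(b + sqrt(2)/2)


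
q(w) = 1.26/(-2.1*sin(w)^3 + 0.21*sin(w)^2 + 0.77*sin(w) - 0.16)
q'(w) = 1.26*(6.3*sin(w)^2*cos(w) - 0.42*sin(w)*cos(w) - 0.77*cos(w))/(-2.1*sin(w)^3 + 0.21*sin(w)^2 + 0.77*sin(w) - 0.16)^2 = (7.938*sin(w)^2 - 0.5292*sin(w) - 0.9702)*cos(w)/(2.1*sin(w)^3 - 0.21*sin(w)^2 - 0.77*sin(w) + 0.16)^2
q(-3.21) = -11.77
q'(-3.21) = 84.37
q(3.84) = -125.90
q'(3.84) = -20277.79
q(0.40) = 26.42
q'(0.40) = 11.14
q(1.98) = -1.40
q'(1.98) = -2.58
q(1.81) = -1.11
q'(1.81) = -1.10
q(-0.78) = 9.49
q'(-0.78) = 134.13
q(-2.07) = 1.69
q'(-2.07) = -4.82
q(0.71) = -8.37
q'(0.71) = 68.92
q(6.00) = -4.03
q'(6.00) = -1.99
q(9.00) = 27.39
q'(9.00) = -68.83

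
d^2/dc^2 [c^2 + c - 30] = 2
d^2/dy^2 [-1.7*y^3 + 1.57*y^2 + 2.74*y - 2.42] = 3.14 - 10.2*y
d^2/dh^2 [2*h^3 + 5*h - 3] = 12*h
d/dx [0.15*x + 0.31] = 0.150000000000000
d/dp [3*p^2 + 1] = 6*p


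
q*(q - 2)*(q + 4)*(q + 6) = q^4 + 8*q^3 + 4*q^2 - 48*q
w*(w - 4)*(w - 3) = w^3 - 7*w^2 + 12*w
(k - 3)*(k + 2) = k^2 - k - 6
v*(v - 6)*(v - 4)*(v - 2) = v^4 - 12*v^3 + 44*v^2 - 48*v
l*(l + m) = l^2 + l*m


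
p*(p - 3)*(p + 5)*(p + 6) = p^4 + 8*p^3 - 3*p^2 - 90*p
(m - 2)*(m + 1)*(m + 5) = m^3 + 4*m^2 - 7*m - 10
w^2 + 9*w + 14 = (w + 2)*(w + 7)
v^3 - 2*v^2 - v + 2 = (v - 2)*(v - 1)*(v + 1)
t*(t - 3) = t^2 - 3*t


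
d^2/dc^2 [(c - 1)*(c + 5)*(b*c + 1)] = 6*b*c + 8*b + 2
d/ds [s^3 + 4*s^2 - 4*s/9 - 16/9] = 3*s^2 + 8*s - 4/9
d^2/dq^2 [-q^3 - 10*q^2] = -6*q - 20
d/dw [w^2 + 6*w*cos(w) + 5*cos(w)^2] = -6*w*sin(w) + 2*w - 5*sin(2*w) + 6*cos(w)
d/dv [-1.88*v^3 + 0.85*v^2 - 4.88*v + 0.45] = -5.64*v^2 + 1.7*v - 4.88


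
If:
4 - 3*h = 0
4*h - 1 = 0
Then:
No Solution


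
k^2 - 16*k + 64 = (k - 8)^2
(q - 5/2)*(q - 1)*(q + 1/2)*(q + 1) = q^4 - 2*q^3 - 9*q^2/4 + 2*q + 5/4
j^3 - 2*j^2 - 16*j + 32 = (j - 4)*(j - 2)*(j + 4)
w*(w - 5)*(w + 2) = w^3 - 3*w^2 - 10*w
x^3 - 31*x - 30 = (x - 6)*(x + 1)*(x + 5)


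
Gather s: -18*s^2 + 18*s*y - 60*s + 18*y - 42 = -18*s^2 + s*(18*y - 60) + 18*y - 42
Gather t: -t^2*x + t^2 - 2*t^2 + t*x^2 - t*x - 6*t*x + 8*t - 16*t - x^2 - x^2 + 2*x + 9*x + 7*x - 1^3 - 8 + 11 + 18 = t^2*(-x - 1) + t*(x^2 - 7*x - 8) - 2*x^2 + 18*x + 20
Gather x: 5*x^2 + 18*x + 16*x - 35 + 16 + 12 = 5*x^2 + 34*x - 7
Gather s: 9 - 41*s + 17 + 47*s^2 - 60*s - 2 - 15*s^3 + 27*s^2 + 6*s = -15*s^3 + 74*s^2 - 95*s + 24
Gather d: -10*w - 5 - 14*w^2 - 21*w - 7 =-14*w^2 - 31*w - 12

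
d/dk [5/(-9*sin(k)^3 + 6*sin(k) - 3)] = 5*(9*sin(k)^2 - 2)*cos(k)/(3*(3*sin(k)^3 - 2*sin(k) + 1)^2)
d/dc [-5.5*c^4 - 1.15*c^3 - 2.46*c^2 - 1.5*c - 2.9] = -22.0*c^3 - 3.45*c^2 - 4.92*c - 1.5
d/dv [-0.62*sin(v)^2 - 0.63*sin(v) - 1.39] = -(1.24*sin(v) + 0.63)*cos(v)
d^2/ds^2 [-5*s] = 0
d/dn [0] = 0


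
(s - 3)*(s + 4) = s^2 + s - 12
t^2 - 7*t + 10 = (t - 5)*(t - 2)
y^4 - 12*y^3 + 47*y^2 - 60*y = y*(y - 5)*(y - 4)*(y - 3)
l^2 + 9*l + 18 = (l + 3)*(l + 6)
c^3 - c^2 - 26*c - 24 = (c - 6)*(c + 1)*(c + 4)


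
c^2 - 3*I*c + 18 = (c - 6*I)*(c + 3*I)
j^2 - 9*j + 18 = (j - 6)*(j - 3)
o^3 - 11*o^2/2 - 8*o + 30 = (o - 6)*(o - 2)*(o + 5/2)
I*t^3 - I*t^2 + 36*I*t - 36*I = (t - 6*I)*(t + 6*I)*(I*t - I)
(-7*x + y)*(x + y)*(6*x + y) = -42*x^3 - 43*x^2*y + y^3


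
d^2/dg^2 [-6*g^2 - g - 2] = -12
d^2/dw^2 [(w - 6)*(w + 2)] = 2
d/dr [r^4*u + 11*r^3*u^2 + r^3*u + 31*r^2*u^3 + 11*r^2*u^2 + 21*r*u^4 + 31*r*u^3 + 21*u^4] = u*(4*r^3 + 33*r^2*u + 3*r^2 + 62*r*u^2 + 22*r*u + 21*u^3 + 31*u^2)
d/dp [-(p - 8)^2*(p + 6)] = (-3*p - 4)*(p - 8)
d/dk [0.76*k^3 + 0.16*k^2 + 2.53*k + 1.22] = 2.28*k^2 + 0.32*k + 2.53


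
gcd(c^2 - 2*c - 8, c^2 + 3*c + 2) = c + 2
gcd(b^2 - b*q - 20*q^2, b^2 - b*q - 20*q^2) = -b^2 + b*q + 20*q^2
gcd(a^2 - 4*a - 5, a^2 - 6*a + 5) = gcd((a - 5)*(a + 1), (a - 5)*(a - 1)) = a - 5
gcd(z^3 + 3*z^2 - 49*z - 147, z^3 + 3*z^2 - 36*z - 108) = z + 3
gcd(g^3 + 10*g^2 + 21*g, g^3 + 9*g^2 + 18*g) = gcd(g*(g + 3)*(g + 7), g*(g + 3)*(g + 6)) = g^2 + 3*g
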